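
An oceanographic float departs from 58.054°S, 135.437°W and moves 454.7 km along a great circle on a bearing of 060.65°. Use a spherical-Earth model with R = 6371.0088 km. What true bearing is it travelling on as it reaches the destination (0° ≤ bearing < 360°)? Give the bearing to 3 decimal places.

final bearing 55.313°

δ = 454.7/6371.0088 = 0.071370 rad (4.0892°).
Converting: φ₁ = -1.013233 rad, θ = 1.058542 rad.
Applying the spherical law of cosines for sides, sin φ₂ = sin φ₁ cos δ + cos φ₁ sin δ cos θ = -0.827893, so φ₂ = -55.883°.
Δλ = atan2( sin θ sin δ cos φ₁ , cos δ − sin φ₁ sin φ₂ ) = atan2(0.032888, 0.294948) = 0.111046 rad = 6.362°.
λ₂ = -135.437° + 6.362° = -129.075°.
The forward bearing on arrival equals the back-azimuth from the destination plus 180°.
Back-azimuth from P₂ (-55.883°, -129.075°) to P₁ (-58.054°, -135.437°), with Δλ' = λ₁ − λ₂ = -6.362°: atan2( sin Δλ' cos φ₁ , cos φ₂ sin φ₁ − sin φ₂ cos φ₁ cos Δλ' ) = 235.313°.
Final bearing = (235.313° + 180°) mod 360° = 55.313°.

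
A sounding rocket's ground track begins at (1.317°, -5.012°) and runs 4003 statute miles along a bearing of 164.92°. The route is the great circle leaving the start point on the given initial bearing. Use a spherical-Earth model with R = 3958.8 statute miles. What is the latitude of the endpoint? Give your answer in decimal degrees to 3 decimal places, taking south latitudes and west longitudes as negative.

latitude -53.692°

Angular distance δ = d/R = 4003 / 3958.8 = 1.011165 rad.
Start latitude φ₁ = 0.022986 rad; initial bearing θ = 2.878397 rad.
sin φ₂ = sin φ₁ cos δ + cos φ₁ sin δ cos θ = (0.022984)(0.530874) + (0.999736)(0.847451)(-0.965564) = -0.805850
φ₂ = asin(-0.805850) = -0.937109 rad = -53.692°.
For the longitude increment, Δλ = atan2( sin θ sin δ cos φ₁, cos δ − sin φ₁ sin φ₂ ) = atan2(0.220421, 0.549395) = 21.861°.
Hence λ₂ = -5.012° + 21.861° = 16.849°.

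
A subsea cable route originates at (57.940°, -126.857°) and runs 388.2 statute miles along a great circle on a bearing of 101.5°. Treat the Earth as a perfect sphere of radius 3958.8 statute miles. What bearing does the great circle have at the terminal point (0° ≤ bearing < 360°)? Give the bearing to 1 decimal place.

final bearing 109.9°

Angular distance δ = d/R = 388.2 / 3958.8 = 0.098060 rad.
Converting: φ₁ = 1.011244 rad, θ = 1.771509 rad.
Applying the spherical law of cosines for sides, sin φ₂ = sin φ₁ cos δ + cos φ₁ sin δ cos θ = 0.833061, so φ₂ = 56.414°.
Then Δλ = atan2(0.050924, 0.289183) = 0.174310 rad, from sin θ sin δ cos φ₁ over cos δ − sin φ₁ sin φ₂.
Hence λ₂ = -126.857° + 9.987° = -116.870°.
The forward bearing on arrival equals the back-azimuth from the destination plus 180°.
Back-azimuth from P₂ (56.4°, -116.9°) to P₁ (57.9°, -126.9°), with Δλ' = λ₁ − λ₂ = -10.0°: atan2( sin Δλ' cos φ₁ , cos φ₂ sin φ₁ − sin φ₂ cos φ₁ cos Δλ' ) = 289.9°.
Final bearing = (289.9° + 180°) mod 360° = 109.9°.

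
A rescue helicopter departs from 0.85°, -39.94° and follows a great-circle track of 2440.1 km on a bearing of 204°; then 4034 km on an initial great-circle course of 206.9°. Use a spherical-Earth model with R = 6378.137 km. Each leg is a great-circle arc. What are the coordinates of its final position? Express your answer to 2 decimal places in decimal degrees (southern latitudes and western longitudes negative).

Apply the spherical direct solution leg by leg, carrying full precision between legs.
Leg 1: from (0.85°, -39.94°), δ = 2440.1/6378.137 = 0.382573 rad, θ = 204° → φ = -19.10°, λ = -49.19°.
Leg 2: from (-19.10°, -49.19°), δ = 4034/6378.137 = 0.632473 rad, θ = 206.9° → φ = -49.65°, λ = -73.58°.

latitude -49.65°, longitude -73.58°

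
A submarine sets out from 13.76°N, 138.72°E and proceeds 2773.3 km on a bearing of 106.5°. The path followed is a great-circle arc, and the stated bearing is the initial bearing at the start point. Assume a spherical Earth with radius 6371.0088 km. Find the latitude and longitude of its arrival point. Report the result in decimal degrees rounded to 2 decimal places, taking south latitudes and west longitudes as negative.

latitude 5.70°, longitude 162.69°

δ = 2773.3/6371.0088 = 0.435300 rad (24.9409°).
With φ₁ = 13.76° = 0.240157 rad and θ = 106.5° = 1.858776 rad:
Destination latitude: φ₂ = arcsin( sin φ₁ cos δ + cos φ₁ sin δ cos θ ) = arcsin(0.099347) = 5.70°.
Then Δλ = atan2(0.392714, 0.883113) = 0.418431 rad, from sin θ sin δ cos φ₁ over cos δ − sin φ₁ sin φ₂.
λ₂ = 138.72° + 23.97° = 162.69°.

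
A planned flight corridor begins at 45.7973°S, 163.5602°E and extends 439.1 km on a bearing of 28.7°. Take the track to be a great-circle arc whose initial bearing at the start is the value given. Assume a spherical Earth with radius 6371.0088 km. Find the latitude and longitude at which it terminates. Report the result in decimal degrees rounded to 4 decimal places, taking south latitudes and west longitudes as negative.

δ = 439.1/6371.0088 = 0.068922 rad (3.9489°).
Start latitude φ₁ = -0.799314 rad; initial bearing θ = 0.500909 rad.
Applying the spherical law of cosines for sides, sin φ₂ = sin φ₁ cos δ + cos φ₁ sin δ cos θ = -0.673060, so φ₂ = -42.3037°.
For the longitude increment, Δλ = atan2( sin θ sin δ cos φ₁, cos δ − sin φ₁ sin φ₂ ) = atan2(0.023057, 0.515124) = 2.5629°.
λ₂ = λ₁ + Δλ = 166.1231°.

latitude -42.3037°, longitude 166.1231°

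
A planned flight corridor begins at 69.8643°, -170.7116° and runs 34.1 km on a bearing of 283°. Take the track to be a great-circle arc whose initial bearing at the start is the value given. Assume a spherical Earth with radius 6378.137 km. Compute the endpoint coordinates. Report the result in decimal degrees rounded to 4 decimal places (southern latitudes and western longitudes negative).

δ = 34.1/6378.137 = 0.005346 rad (0.3063°).
Converting: φ₁ = 1.219362 rad, θ = 4.939282 rad.
Destination latitude: φ₂ = arcsin( sin φ₁ cos δ + cos φ₁ sin δ cos θ ) = arcsin(0.939281) = 69.9311°.
Then Δλ = atan2(-0.001793, 0.118114) = -0.015182 rad, from sin θ sin δ cos φ₁ over cos δ − sin φ₁ sin φ₂.
λ₂ = -170.7116° + -0.8698° = -171.5814°.

latitude 69.9311°, longitude -171.5814°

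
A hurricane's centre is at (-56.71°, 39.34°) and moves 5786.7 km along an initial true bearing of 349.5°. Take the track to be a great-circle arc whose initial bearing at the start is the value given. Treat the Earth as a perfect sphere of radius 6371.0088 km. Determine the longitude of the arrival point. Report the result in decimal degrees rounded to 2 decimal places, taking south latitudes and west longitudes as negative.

Angular distance δ = d/R = 5786.7 / 6371.0088 = 0.908286 rad.
Converting: φ₁ = -0.989776 rad, θ = 6.099926 rad.
Applying the spherical law of cosines for sides, sin φ₂ = sin φ₁ cos δ + cos φ₁ sin δ cos θ = -0.088646, so φ₂ = -5.09°.
Δλ = atan2( sin θ sin δ cos φ₁ , cos δ − sin φ₁ sin φ₂ ) = atan2(-0.078865, 0.540998) = -0.144757 rad = -8.29°.
λ₂ = 39.34° + -8.29° = 31.05°.

longitude 31.05°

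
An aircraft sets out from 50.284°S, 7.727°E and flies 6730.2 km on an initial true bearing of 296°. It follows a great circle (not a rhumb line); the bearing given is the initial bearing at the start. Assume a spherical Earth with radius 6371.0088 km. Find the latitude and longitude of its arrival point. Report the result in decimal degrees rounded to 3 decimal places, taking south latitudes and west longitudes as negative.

Central angle δ = d/R = 1.056379 rad.
With φ₁ = -50.284° = -0.877621 rad and θ = 296° = 5.166175 rad:
Applying the spherical law of cosines for sides, sin φ₂ = sin φ₁ cos δ + cos φ₁ sin δ cos θ = -0.134619, so φ₂ = -7.737°.
Then Δλ = atan2(-0.499986, 0.388476) = -0.910254 rad, from sin θ sin δ cos φ₁ over cos δ − sin φ₁ sin φ₂.
Hence λ₂ = 7.727° + -52.154° = -44.427°.

latitude -7.737°, longitude -44.427°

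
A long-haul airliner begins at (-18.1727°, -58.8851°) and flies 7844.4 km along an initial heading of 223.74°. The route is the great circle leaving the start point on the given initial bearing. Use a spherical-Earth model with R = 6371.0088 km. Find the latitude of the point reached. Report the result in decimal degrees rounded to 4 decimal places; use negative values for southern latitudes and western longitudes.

latitude -48.6883°

Central angle δ = d/R = 1.231265 rad.
Start latitude φ₁ = -0.317173 rad; initial bearing θ = 3.905000 rad.
Destination latitude: φ₂ = arcsin( sin φ₁ cos δ + cos φ₁ sin δ cos θ ) = arcsin(-0.751130) = -48.6883°.
For the longitude increment, Δλ = atan2( sin θ sin δ cos φ₁, cos δ − sin φ₁ sin φ₂ ) = atan2(-0.619399, 0.098781) = -80.9388°.
λ₂ = λ₁ + Δλ = -139.8239°.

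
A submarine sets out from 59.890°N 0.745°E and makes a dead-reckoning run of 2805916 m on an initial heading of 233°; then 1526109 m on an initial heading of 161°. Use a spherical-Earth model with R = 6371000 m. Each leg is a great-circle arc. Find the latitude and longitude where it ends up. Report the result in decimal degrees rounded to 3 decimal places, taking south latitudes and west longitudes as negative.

latitude 27.736°, longitude -20.990°

Apply the spherical direct solution leg by leg, carrying full precision between legs.
Leg 1: from (59.890°, 0.745°), δ = 2805916/6371000 = 0.440420 rad, θ = 233° → φ = 40.829°, λ = -25.997°.
Leg 2: from (40.829°, -25.997°), δ = 1526109/6371000 = 0.239540 rad, θ = 161° → φ = 27.736°, λ = -20.990°.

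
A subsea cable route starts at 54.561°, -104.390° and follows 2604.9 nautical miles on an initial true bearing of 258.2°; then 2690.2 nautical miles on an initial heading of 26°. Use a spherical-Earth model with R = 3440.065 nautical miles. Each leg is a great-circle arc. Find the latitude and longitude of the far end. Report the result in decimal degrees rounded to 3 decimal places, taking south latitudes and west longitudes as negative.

Apply the spherical direct solution leg by leg, carrying full precision between legs.
Leg 1: from (54.561°, -104.390°), δ = 2604.9/3440.065 = 0.757224 rad, θ = 258.2° → φ = 30.707°, λ = -155.838°.
Leg 2: from (30.707°, -155.838°), δ = 2690.2/3440.065 = 0.782020 rad, θ = 26° → φ = 65.079°, λ = -108.688°.

latitude 65.079°, longitude -108.688°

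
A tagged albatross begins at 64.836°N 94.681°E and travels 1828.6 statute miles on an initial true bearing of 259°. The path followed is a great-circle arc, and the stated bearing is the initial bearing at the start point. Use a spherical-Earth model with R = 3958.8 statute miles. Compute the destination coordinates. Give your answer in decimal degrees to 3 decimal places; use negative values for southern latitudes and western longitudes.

latitude 50.722°, longitude 50.970°

The arc subtends δ = 1828.6/3958.8 = 0.461908 rad at the centre.
Start latitude φ₁ = 1.131602 rad; initial bearing θ = 4.520403 rad.
Destination latitude: φ₂ = arcsin( sin φ₁ cos δ + cos φ₁ sin δ cos θ ) = arcsin(0.774086) = 50.722°.
For the longitude increment, Δλ = atan2( sin θ sin δ cos φ₁, cos δ − sin φ₁ sin φ₂ ) = atan2(-0.186016, 0.194583) = -43.711°.
λ₂ = 94.681° + -43.711° = 50.970°.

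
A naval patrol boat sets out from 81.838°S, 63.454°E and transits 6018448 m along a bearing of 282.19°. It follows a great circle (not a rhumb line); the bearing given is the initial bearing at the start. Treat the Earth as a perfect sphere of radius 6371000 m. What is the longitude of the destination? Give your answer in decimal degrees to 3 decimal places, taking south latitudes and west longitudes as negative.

The arc subtends δ = 6018448/6371000 = 0.944663 rad at the centre.
Converting: φ₁ = -1.428343 rad, θ = 4.925145 rad.
Applying the spherical law of cosines for sides, sin φ₂ = sin φ₁ cos δ + cos φ₁ sin δ cos θ = -0.555789, so φ₂ = -33.765°.
For the longitude increment, Δλ = atan2( sin θ sin δ cos φ₁, cos δ − sin φ₁ sin φ₂ ) = atan2(-0.112446, 0.035857) = -72.314°.
λ₂ = 63.454° + -72.314° = -8.860°.

longitude -8.860°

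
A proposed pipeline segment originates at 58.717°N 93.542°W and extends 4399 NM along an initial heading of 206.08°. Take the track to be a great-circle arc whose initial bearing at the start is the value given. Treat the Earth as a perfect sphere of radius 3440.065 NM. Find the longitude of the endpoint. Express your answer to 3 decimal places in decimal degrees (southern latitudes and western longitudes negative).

The arc subtends δ = 4399/3440.065 = 1.278755 rad at the centre.
Converting: φ₁ = 1.024805 rad, θ = 3.596775 rad.
Destination latitude: φ₂ = arcsin( sin φ₁ cos δ + cos φ₁ sin δ cos θ ) = arcsin(-0.200597) = -11.572°.
Δλ = atan2( sin θ sin δ cos φ₁ , cos δ − sin φ₁ sin φ₂ ) = atan2(-0.218617, 0.459340) = -0.444212 rad = -25.451°.
λ₂ = λ₁ + Δλ = -118.993°.

longitude -118.993°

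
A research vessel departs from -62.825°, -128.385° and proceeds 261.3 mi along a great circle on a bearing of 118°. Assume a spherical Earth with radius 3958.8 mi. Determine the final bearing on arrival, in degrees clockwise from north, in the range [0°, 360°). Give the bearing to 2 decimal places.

final bearing 111.06°

δ = 261.3/3958.8 = 0.066005 rad (3.7818°).
With φ₁ = -62.825° = -1.096503 rad and θ = 118° = 2.059489 rad:
sin φ₂ = sin φ₁ cos δ + cos φ₁ sin δ cos θ = (-0.889616)(0.997822) + (0.456710)(0.065957)(-0.469472) = -0.901821
φ₂ = asin(-0.901821) = -1.123964 rad = -64.398°.
For the longitude increment, Δλ = atan2( sin θ sin δ cos φ₁, cos δ − sin φ₁ sin φ₂ ) = atan2(0.026597, 0.195549) = 7.745°.
λ₂ = λ₁ + Δλ = -120.640°.
The forward bearing on arrival equals the back-azimuth from the destination plus 180°.
Back-azimuth from P₂ (-64.40°, -120.64°) to P₁ (-62.83°, -128.38°), with Δλ' = λ₁ − λ₂ = -7.75°: atan2( sin Δλ' cos φ₁ , cos φ₂ sin φ₁ − sin φ₂ cos φ₁ cos Δλ' ) = 291.06°.
Final bearing = (291.06° + 180°) mod 360° = 111.06°.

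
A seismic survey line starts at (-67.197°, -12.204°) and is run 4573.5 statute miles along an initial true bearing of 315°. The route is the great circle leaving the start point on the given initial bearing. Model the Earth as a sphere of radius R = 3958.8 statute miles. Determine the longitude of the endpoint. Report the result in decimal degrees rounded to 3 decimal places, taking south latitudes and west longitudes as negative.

The arc subtends δ = 4573.5/3958.8 = 1.155274 rad at the centre.
With φ₁ = -67.197° = -1.172809 rad and θ = 315° = 5.497787 rad:
Destination latitude: φ₂ = arcsin( sin φ₁ cos δ + cos φ₁ sin δ cos θ ) = arcsin(-0.121389) = -6.972°.
Then Δλ = atan2(-0.250729, 0.291766) = -0.709897 rad, from sin θ sin δ cos φ₁ over cos δ − sin φ₁ sin φ₂.
λ₂ = -12.204° + -40.674° = -52.878°.

longitude -52.878°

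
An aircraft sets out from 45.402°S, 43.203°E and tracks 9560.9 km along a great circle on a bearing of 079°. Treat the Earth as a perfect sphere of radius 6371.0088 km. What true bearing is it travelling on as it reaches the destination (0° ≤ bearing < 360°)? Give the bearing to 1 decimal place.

Central angle δ = d/R = 1.500689 rad.
Converting: φ₁ = -0.792414 rad, θ = 1.378810 rad.
Destination latitude: φ₂ = arcsin( sin φ₁ cos δ + cos φ₁ sin δ cos θ ) = arcsin(0.083764) = 4.805°.
Δλ = atan2( sin θ sin δ cos φ₁ , cos δ − sin φ₁ sin φ₂ ) = atan2(0.687535, 0.129694) = 1.384350 rad = 79.317°.
λ₂ = λ₁ + Δλ = 122.520°.
The forward bearing on arrival equals the back-azimuth from the destination plus 180°.
Back-azimuth from P₂ (4.8°, 122.5°) to P₁ (-45.4°, 43.2°), with Δλ' = λ₁ − λ₂ = -79.3°: atan2( sin Δλ' cos φ₁ , cos φ₂ sin φ₁ − sin φ₂ cos φ₁ cos Δλ' ) = 223.8°.
Final bearing = (223.8° + 180°) mod 360° = 43.8°.

final bearing 43.8°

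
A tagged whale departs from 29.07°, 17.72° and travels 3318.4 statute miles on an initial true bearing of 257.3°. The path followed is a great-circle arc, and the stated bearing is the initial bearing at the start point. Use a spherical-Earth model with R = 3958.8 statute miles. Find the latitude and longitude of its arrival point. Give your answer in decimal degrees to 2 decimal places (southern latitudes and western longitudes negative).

δ = 3318.4/3958.8 = 0.838234 rad (48.0273°).
Converting: φ₁ = 0.507367 rad, θ = 4.490732 rad.
Applying the spherical law of cosines for sides, sin φ₂ = sin φ₁ cos δ + cos φ₁ sin δ cos θ = 0.182086, so φ₂ = 10.49°.
Δλ = atan2( sin θ sin δ cos φ₁ , cos δ − sin φ₁ sin φ₂ ) = atan2(-0.633909, 0.580305) = -0.829516 rad = -47.53°.
λ₂ = λ₁ + Δλ = -29.81°.

latitude 10.49°, longitude -29.81°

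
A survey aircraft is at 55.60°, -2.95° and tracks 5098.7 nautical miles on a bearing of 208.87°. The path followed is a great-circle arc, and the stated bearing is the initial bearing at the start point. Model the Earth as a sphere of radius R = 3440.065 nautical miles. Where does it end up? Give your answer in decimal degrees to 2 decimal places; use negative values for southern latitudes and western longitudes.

latitude -24.82°, longitude -34.95°

δ = 5098.7/3440.065 = 1.482152 rad (84.9211°).
Start latitude φ₁ = 0.970403 rad; initial bearing θ = 3.645469 rad.
sin φ₂ = sin φ₁ cos δ + cos φ₁ sin δ cos θ = (0.825113)(0.088528) + (0.564967)(0.996074)(-0.875717) = -0.419763
φ₂ = asin(-0.419763) = -0.433184 rad = -24.82°.
For the longitude increment, Δλ = atan2( sin θ sin δ cos φ₁, cos δ − sin φ₁ sin φ₂ ) = atan2(-0.271709, 0.434880) = -32.00°.
Hence λ₂ = -2.95° + -32.00° = -34.95°.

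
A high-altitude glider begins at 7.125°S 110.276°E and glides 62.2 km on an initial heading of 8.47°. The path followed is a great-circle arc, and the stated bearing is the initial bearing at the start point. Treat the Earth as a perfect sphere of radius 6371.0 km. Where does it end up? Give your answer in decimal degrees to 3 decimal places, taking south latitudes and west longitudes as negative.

Angular distance δ = d/R = 62.2 / 6371 = 0.009763 rad.
Start latitude φ₁ = -0.124355 rad; initial bearing θ = 0.147829 rad.
sin φ₂ = sin φ₁ cos δ + cos φ₁ sin δ cos θ = (-0.124034)(0.999952) + (0.992278)(0.009763)(0.989093) = -0.114447
φ₂ = asin(-0.114447) = -0.114698 rad = -6.572°.
Then Δλ = atan2(0.001427, 0.985757) = 0.001447 rad, from sin θ sin δ cos φ₁ over cos δ − sin φ₁ sin φ₂.
λ₂ = λ₁ + Δλ = 110.359°.

latitude -6.572°, longitude 110.359°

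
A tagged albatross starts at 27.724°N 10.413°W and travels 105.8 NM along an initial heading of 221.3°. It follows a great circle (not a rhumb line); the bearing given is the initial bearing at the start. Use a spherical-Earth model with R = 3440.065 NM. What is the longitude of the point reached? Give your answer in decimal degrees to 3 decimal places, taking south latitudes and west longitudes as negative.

Angular distance δ = d/R = 105.8 / 3440.065 = 0.030755 rad.
With φ₁ = 27.724° = 0.483875 rad and θ = 221.3° = 3.862414 rad:
sin φ₂ = sin φ₁ cos δ + cos φ₁ sin δ cos θ = (0.465213)(0.999527) + (0.885199)(0.030750)(-0.751264) = 0.444543
φ₂ = asin(0.444543) = 0.460664 rad = 26.394°.
Then Δλ = atan2(-0.017965, 0.792720) = -0.022659 rad, from sin θ sin δ cos φ₁ over cos δ − sin φ₁ sin φ₂.
λ₂ = -10.413° + -1.298° = -11.711°.

longitude -11.711°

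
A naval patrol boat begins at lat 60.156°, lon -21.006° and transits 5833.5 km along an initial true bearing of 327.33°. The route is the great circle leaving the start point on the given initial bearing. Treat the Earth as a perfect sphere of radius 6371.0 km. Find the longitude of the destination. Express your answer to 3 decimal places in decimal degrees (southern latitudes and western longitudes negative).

δ = 5833.5/6371 = 0.915633 rad (52.4619°).
Converting: φ₁ = 1.049920 rad, θ = 5.712986 rad.
sin φ₂ = sin φ₁ cos δ + cos φ₁ sin δ cos θ = (0.867384)(0.609288) + (0.497640)(0.792949)(0.841794) = 0.860661
φ₂ = asin(0.860661) = 1.036567 rad = 59.391°.
Then Δλ = atan2(-0.213007, -0.137235) = -2.143136 rad, from sin θ sin δ cos φ₁ over cos δ − sin φ₁ sin φ₂.
Hence λ₂ = -21.006° + -122.793° = -143.799°.

longitude -143.799°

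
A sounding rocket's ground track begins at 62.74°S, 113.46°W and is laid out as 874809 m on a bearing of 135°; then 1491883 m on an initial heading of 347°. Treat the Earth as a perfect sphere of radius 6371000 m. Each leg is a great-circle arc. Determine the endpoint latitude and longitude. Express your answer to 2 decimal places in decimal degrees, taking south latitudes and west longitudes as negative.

latitude -54.46°, longitude -103.86°

Apply the spherical direct solution leg by leg, carrying full precision between legs.
Leg 1: from (-62.74°, -113.46°), δ = 874809/6371000 = 0.137311 rad, θ = 135° → φ = -67.65°, λ = -98.71°.
Leg 2: from (-67.65°, -98.71°), δ = 1491883/6371000 = 0.234168 rad, θ = 347° → φ = -54.46°, λ = -103.86°.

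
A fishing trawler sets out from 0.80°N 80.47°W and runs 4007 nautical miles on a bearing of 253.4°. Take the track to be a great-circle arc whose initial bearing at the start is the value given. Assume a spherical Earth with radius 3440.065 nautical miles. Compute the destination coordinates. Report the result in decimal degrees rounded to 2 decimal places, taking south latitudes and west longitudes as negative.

δ = 4007/3440.065 = 1.164804 rad (66.7383°).
With φ₁ = 0.80° = 0.013963 rad and θ = 253.4° = 4.422664 rad:
Applying the spherical law of cosines for sides, sin φ₂ = sin φ₁ cos δ + cos φ₁ sin δ cos θ = -0.256925, so φ₂ = -14.89°.
Then Δλ = atan2(-0.880335, 0.398518) = -1.145708 rad, from sin θ sin δ cos φ₁ over cos δ − sin φ₁ sin φ₂.
λ₂ = λ₁ + Δλ = -146.11°.

latitude -14.89°, longitude -146.11°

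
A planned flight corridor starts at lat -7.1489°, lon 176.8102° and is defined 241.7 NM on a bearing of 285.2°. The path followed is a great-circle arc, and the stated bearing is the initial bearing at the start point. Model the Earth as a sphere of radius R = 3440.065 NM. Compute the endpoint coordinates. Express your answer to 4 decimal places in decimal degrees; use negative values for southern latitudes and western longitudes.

latitude -6.0778°, longitude 172.9036°

Angular distance δ = d/R = 241.7 / 3440.065 = 0.070260 rad.
Start latitude φ₁ = -0.124772 rad; initial bearing θ = 4.977679 rad.
Applying the spherical law of cosines for sides, sin φ₂ = sin φ₁ cos δ + cos φ₁ sin δ cos θ = -0.105878, so φ₂ = -6.0778°.
Δλ = atan2( sin θ sin δ cos φ₁ , cos δ − sin φ₁ sin φ₂ ) = atan2(-0.067220, 0.984356) = -0.068182 rad = -3.9066°.
λ₂ = λ₁ + Δλ = 172.9036°.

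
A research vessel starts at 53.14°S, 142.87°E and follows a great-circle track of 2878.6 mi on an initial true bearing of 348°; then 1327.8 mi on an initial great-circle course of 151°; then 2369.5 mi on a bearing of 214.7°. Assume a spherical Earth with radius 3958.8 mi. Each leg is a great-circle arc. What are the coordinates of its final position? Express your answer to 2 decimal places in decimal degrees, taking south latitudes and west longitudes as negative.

Apply the spherical direct solution leg by leg, carrying full precision between legs.
Leg 1: from (-53.14°, 142.87°), δ = 2878.6/3958.8 = 0.727140 rad, θ = 348° → φ = -11.99°, λ = 134.75°.
Leg 2: from (-11.99°, 134.75°), δ = 1327.8/3958.8 = 0.335405 rad, θ = 151° → φ = -28.54°, λ = 145.21°.
Leg 3: from (-28.54°, 145.21°), δ = 2369.5/3958.8 = 0.598540 rad, θ = 214.7° → φ = -53.29°, λ = 112.76°.

latitude -53.29°, longitude 112.76°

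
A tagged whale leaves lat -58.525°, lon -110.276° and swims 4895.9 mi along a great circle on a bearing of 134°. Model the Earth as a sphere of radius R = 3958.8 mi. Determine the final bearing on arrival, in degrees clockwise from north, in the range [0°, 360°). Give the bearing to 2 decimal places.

final bearing 28.67°

The arc subtends δ = 4895.9/3958.8 = 1.236713 rad at the centre.
Start latitude φ₁ = -1.021454 rad; initial bearing θ = 2.338741 rad.
sin φ₂ = sin φ₁ cos δ + cos φ₁ sin δ cos θ = (-0.852868)(0.327903) + (0.522126)(0.944711)(-0.694658) = -0.622305
φ₂ = asin(-0.622305) = -0.671683 rad = -38.485°.
For the longitude increment, Δλ = atan2( sin θ sin δ cos φ₁, cos δ − sin φ₁ sin φ₂ ) = atan2(0.354821, -0.202840) = 119.755°.
λ₂ = -110.276° + 119.755° = 9.479°.
The forward bearing on arrival equals the back-azimuth from the destination plus 180°.
Back-azimuth from P₂ (-38.48°, 9.48°) to P₁ (-58.52°, -110.28°), with Δλ' = λ₁ − λ₂ = -119.76°: atan2( sin Δλ' cos φ₁ , cos φ₂ sin φ₁ − sin φ₂ cos φ₁ cos Δλ' ) = 208.67°.
Final bearing = (208.67° + 180°) mod 360° = 28.67°.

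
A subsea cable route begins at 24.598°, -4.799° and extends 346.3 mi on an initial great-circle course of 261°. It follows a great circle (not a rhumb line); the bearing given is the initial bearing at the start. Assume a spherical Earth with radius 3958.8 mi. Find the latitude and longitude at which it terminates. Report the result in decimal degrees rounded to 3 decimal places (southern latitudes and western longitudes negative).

latitude 23.718°, longitude -10.207°

δ = 346.3/3958.8 = 0.087476 rad (5.0120°).
Start latitude φ₁ = 0.429316 rad; initial bearing θ = 4.555309 rad.
sin φ₂ = sin φ₁ cos δ + cos φ₁ sin δ cos θ = (0.416249)(0.996176) + (0.909251)(0.087364)(-0.156434) = 0.402231
φ₂ = asin(0.402231) = 0.413952 rad = 23.718°.
Then Δλ = atan2(-0.078458, 0.828748) = -0.094389 rad, from sin θ sin δ cos φ₁ over cos δ − sin φ₁ sin φ₂.
λ₂ = -4.799° + -5.408° = -10.207°.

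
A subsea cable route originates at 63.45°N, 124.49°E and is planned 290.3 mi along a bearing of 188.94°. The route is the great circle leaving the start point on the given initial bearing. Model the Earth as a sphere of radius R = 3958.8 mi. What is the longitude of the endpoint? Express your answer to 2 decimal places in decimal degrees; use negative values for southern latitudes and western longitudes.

longitude 123.21°

The arc subtends δ = 290.3/3958.8 = 0.073330 rad at the centre.
Start latitude φ₁ = 1.107411 rad; initial bearing θ = 3.297625 rad.
Destination latitude: φ₂ = arcsin( sin φ₁ cos δ + cos φ₁ sin δ cos θ ) = arcsin(0.859791) = 59.29°.
Δλ = atan2( sin θ sin δ cos φ₁ , cos δ − sin φ₁ sin φ₂ ) = atan2(-0.005089, 0.228191) = -0.022298 rad = -1.28°.
λ₂ = λ₁ + Δλ = 123.21°.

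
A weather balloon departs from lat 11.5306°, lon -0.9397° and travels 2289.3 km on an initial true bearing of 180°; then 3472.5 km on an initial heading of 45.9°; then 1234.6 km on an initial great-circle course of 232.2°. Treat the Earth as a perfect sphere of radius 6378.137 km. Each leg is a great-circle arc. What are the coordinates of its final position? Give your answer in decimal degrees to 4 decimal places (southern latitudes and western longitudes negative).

latitude 5.8852°, longitude 12.6934°

Apply the spherical direct solution leg by leg, carrying full precision between legs.
Leg 1: from (11.5306°, -0.9397°), δ = 2289.3/6378.137 = 0.358929 rad, θ = 180° → φ = -9.0345°, λ = -0.9397°.
Leg 2: from (-9.0345°, -0.9397°), δ = 3472.5/6378.137 = 0.544438 rad, θ = 45.9° → φ = 12.8055°, λ = 21.4827°.
Leg 3: from (12.8055°, 21.4827°), δ = 1234.6/6378.137 = 0.193567 rad, θ = 232.2° → φ = 5.8852°, λ = 12.6934°.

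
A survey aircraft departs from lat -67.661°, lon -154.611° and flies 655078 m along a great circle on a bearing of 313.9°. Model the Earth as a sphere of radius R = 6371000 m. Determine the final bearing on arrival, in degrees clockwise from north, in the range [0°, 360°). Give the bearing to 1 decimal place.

The arc subtends δ = 655078/6371000 = 0.102822 rad at the centre.
With φ₁ = -67.661° = -1.180907 rad and θ = 313.9° = 5.478589 rad:
Applying the spherical law of cosines for sides, sin φ₂ = sin φ₁ cos δ + cos φ₁ sin δ cos θ = -0.893015, so φ₂ = -63.255°.
For the longitude increment, Δλ = atan2( sin θ sin δ cos φ₁, cos δ − sin φ₁ sin φ₂ ) = atan2(-0.028110, 0.168723) = -9.459°.
Hence λ₂ = -154.611° + -9.459° = -164.070°.
The forward bearing on arrival equals the back-azimuth from the destination plus 180°.
Back-azimuth from P₂ (-63.3°, -164.1°) to P₁ (-67.7°, -154.6°), with Δλ' = λ₁ − λ₂ = 9.5°: atan2( sin Δλ' cos φ₁ , cos φ₂ sin φ₁ − sin φ₂ cos φ₁ cos Δλ' ) = 142.5°.
Final bearing = (142.5° + 180°) mod 360° = 322.5°.

final bearing 322.5°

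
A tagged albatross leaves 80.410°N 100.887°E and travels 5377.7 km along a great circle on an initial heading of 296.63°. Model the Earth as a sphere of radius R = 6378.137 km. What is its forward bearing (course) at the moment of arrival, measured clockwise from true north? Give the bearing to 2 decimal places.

final bearing 192.24°

δ = 5377.7/6378.137 = 0.843146 rad (48.3087°).
With φ₁ = 80.410° = 1.403419 rad and θ = 296.63° = 5.177170 rad:
Applying the spherical law of cosines for sides, sin φ₂ = sin φ₁ cos δ + cos φ₁ sin δ cos θ = 0.711583, so φ₂ = 45.364°.
For the longitude increment, Δλ = atan2( sin θ sin δ cos φ₁, cos δ − sin φ₁ sin φ₂ ) = atan2(-0.111207, -0.036522) = -108.181°.
λ₂ = λ₁ + Δλ = -7.294°.
The forward bearing on arrival equals the back-azimuth from the destination plus 180°.
Back-azimuth from P₂ (45.36°, -7.29°) to P₁ (80.41°, 100.89°), with Δλ' = λ₁ − λ₂ = 108.18°: atan2( sin Δλ' cos φ₁ , cos φ₂ sin φ₁ − sin φ₂ cos φ₁ cos Δλ' ) = 12.24°.
Final bearing = (12.24° + 180°) mod 360° = 192.24°.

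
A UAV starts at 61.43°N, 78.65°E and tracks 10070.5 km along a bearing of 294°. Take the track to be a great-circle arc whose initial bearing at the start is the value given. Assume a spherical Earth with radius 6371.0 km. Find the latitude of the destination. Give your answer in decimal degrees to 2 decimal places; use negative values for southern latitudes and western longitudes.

latitude 10.71°

Central angle δ = d/R = 1.580678 rad.
Start latitude φ₁ = 1.072156 rad; initial bearing θ = 5.131268 rad.
Applying the spherical law of cosines for sides, sin φ₂ = sin φ₁ cos δ + cos φ₁ sin δ cos θ = 0.185827, so φ₂ = 10.71°.
Then Δλ = atan2(-0.436865, -0.173081) = -1.948012 rad, from sin θ sin δ cos φ₁ over cos δ − sin φ₁ sin φ₂.
λ₂ = 78.65° + -111.61° = -32.96°.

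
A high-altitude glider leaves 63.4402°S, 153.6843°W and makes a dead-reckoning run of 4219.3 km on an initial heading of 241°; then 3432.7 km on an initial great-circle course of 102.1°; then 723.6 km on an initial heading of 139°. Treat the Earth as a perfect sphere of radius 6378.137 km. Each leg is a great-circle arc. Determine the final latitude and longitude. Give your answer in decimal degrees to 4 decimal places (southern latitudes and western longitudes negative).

Apply the spherical direct solution leg by leg, carrying full precision between legs.
Leg 1: from (-63.4402°, -153.6843°), δ = 4219.3/6378.137 = 0.661525 rad, θ = 241° → φ = -57.0298°, λ = 125.4523°.
Leg 2: from (-57.0298°, 125.4523°), δ = 3432.7/6378.137 = 0.538198 rad, θ = 102.1° → φ = -51.1534°, λ = 178.4929°.
Leg 3: from (-51.1534°, 178.4929°), δ = 723.6/6378.137 = 0.113450 rad, θ = 139° → φ = -55.8337°, λ = -173.9075°.

latitude -55.8337°, longitude -173.9075°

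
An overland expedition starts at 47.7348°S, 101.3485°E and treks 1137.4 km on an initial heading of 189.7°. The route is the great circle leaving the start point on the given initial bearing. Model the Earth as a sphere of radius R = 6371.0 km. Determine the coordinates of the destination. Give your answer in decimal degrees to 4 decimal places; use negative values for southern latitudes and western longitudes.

latitude -57.7797°, longitude 98.1315°

Angular distance δ = d/R = 1137.4 / 6371 = 0.178528 rad.
With φ₁ = -47.7348° = -0.833129 rad and θ = 189.7° = 3.310890 rad:
sin φ₂ = sin φ₁ cos δ + cos φ₁ sin δ cos θ = (-0.740040)(0.984106) + (0.672563)(0.177581)(-0.985703) = -0.846005
φ₂ = asin(-0.846005) = -1.008446 rad = -57.7797°.
For the longitude increment, Δλ = atan2( sin θ sin δ cos φ₁, cos δ − sin φ₁ sin φ₂ ) = atan2(-0.020123, 0.358029) = -3.2170°.
λ₂ = λ₁ + Δλ = 98.1315°.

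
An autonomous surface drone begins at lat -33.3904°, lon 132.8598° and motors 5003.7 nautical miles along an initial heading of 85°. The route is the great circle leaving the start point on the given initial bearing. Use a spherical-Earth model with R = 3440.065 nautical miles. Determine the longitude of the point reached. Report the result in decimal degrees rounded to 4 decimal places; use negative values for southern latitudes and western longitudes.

Angular distance δ = d/R = 5003.7 / 3440.065 = 1.454536 rad.
With φ₁ = -33.3904° = -0.582772 rad and θ = 85° = 1.483530 rad:
sin φ₂ = sin φ₁ cos δ + cos φ₁ sin δ cos θ = (-0.550341)(0.115998) + (0.834940)(0.993249)(0.087156) = 0.008440
φ₂ = asin(0.008440) = 0.008440 rad = 0.4836°.
Δλ = atan2( sin θ sin δ cos φ₁ , cos δ − sin φ₁ sin φ₂ ) = atan2(0.826148, 0.120643) = 1.425790 rad = 81.6918°.
λ₂ = 132.8598° + 81.6918° = 214.5516°, normalized to (−180°, 180°] → -145.4484°.

longitude -145.4484°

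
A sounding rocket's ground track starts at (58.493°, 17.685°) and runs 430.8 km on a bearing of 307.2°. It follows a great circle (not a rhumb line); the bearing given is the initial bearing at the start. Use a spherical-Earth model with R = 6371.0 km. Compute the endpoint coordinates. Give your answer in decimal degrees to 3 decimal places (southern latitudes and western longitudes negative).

latitude 60.689°, longitude 11.373°

Central angle δ = d/R = 0.067619 rad.
With φ₁ = 58.493° = 1.020895 rad and θ = 307.2° = 5.361651 rad:
Destination latitude: φ₂ = arcsin( sin φ₁ cos δ + cos φ₁ sin δ cos θ ) = arcsin(0.871977) = 60.689°.
Then Δλ = atan2(-0.028126, 0.254288) = -0.110160 rad, from sin θ sin δ cos φ₁ over cos δ − sin φ₁ sin φ₂.
λ₂ = 17.685° + -6.312° = 11.373°.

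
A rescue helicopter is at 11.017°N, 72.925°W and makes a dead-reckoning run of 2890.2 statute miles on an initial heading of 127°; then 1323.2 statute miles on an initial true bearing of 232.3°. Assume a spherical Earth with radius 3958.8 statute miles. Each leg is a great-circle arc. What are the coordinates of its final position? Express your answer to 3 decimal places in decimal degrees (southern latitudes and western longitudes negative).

Apply the spherical direct solution leg by leg, carrying full precision between legs.
Leg 1: from (11.017°, -72.925°), δ = 2890.2/3958.8 = 0.730070 rad, θ = 127° → φ = -14.571°, λ = -39.536°.
Leg 2: from (-14.571°, -39.536°), δ = 1323.2/3958.8 = 0.334243 rad, θ = 232.3° → φ = -25.583°, λ = -56.260°.

latitude -25.583°, longitude -56.260°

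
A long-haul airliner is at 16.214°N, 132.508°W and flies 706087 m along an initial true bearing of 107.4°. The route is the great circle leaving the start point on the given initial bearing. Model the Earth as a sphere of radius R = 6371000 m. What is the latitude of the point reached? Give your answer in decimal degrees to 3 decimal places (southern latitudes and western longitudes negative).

latitude 14.226°

Angular distance δ = d/R = 706087 / 6371000 = 0.110828 rad.
With φ₁ = 16.214° = 0.282988 rad and θ = 107.4° = 1.874484 rad:
sin φ₂ = sin φ₁ cos δ + cos φ₁ sin δ cos θ = (0.279226)(0.993865) + (0.960225)(0.110602)(-0.299041) = 0.245754
φ₂ = asin(0.245754) = 0.248297 rad = 14.226°.
Then Δλ = atan2(0.101343, 0.925244) = 0.109096 rad, from sin θ sin δ cos φ₁ over cos δ − sin φ₁ sin φ₂.
Hence λ₂ = -132.508° + 6.251° = -126.257°.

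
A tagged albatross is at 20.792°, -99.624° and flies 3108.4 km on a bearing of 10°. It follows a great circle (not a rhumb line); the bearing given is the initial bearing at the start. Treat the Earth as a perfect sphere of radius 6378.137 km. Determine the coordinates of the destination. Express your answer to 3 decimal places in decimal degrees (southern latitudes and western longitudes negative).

latitude 48.141°, longitude -92.625°

The arc subtends δ = 3108.4/6378.137 = 0.487352 rad at the centre.
Converting: φ₁ = 0.362889 rad, θ = 0.174533 rad.
Destination latitude: φ₂ = arcsin( sin φ₁ cos δ + cos φ₁ sin δ cos θ ) = arcsin(0.744789) = 48.141°.
Then Δλ = atan2(0.076022, 0.619193) = 0.122164 rad, from sin θ sin δ cos φ₁ over cos δ − sin φ₁ sin φ₂.
λ₂ = λ₁ + Δλ = -92.625°.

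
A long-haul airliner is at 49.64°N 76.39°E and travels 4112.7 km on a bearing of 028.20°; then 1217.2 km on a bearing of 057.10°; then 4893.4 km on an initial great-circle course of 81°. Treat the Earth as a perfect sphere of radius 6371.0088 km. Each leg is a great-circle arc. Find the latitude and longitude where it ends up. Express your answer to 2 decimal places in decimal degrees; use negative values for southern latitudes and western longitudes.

Apply the spherical direct solution leg by leg, carrying full precision between legs.
Leg 1: from (49.64°, 76.39°), δ = 4112.7/6371.0088 = 0.645534 rad, θ = 28.2° → φ = 72.18°, λ = 144.67°.
Leg 2: from (72.18°, 144.67°), δ = 1217.2/6371.0088 = 0.191053 rad, θ = 57.1° → φ = 75.08°, λ = -177.08°.
Leg 3: from (75.08°, -177.08°), δ = 4893.4/6371.0088 = 0.768073 rad, θ = 81° → φ = 46.30°, λ = -93.75°.

latitude 46.30°, longitude -93.75°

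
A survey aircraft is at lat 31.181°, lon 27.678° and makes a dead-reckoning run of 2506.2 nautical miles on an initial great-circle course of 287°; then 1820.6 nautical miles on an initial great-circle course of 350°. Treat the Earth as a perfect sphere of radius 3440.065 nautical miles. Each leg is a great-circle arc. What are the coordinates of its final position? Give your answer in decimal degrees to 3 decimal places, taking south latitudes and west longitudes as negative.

latitude 63.066°, longitude -33.306°

Apply the spherical direct solution leg by leg, carrying full precision between legs.
Leg 1: from (31.181°, 27.678°), δ = 2506.2/3440.065 = 0.728533 rad, θ = 287° → φ = 33.563°, λ = -22.146°.
Leg 2: from (33.563°, -22.146°), δ = 1820.6/3440.065 = 0.529234 rad, θ = 350° → φ = 63.066°, λ = -33.306°.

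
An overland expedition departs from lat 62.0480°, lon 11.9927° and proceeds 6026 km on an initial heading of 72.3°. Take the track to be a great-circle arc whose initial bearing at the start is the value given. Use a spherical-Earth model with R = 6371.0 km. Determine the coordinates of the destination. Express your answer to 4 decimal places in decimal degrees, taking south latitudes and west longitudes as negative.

Central angle δ = d/R = 0.945848 rad.
Start latitude φ₁ = 1.082942 rad; initial bearing θ = 1.261873 rad.
sin φ₂ = sin φ₁ cos δ + cos φ₁ sin δ cos θ = (0.883341)(0.585055) + (0.468732)(0.810994)(0.304033) = 0.632378
φ₂ = asin(0.632378) = 0.684618 rad = 39.2258°.
Δλ = atan2( sin θ sin δ cos φ₁ , cos δ − sin φ₁ sin φ₂ ) = atan2(0.362143, 0.026450) = 1.497887 rad = 85.8226°.
Hence λ₂ = 11.9927° + 85.8226° = 97.8153°.

latitude 39.2258°, longitude 97.8153°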